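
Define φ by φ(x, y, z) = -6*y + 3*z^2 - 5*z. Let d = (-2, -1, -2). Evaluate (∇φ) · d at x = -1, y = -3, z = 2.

∂φ/∂x = 0
∂φ/∂y = -6
∂φ/∂z = 6*z - 5
∇φ at (-1, -3, 2) = (0, -6, 7)
∇φ · d = (0)(-2) + (-6)(-1) + (7)(-2) = -8

-8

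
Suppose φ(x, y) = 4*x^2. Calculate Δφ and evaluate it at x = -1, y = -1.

∂²φ/∂x² = 8
∂²φ/∂y² = 0
∇²φ = 8
At (-1, -1): 8.

8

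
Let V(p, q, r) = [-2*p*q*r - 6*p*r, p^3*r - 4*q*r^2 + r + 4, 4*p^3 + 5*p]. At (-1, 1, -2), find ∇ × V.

(-16, -9, -2)

(∇×V)₁ = ∂V₃/∂q − ∂V₂/∂r = -p^3 + 8*q*r - 1
(∇×V)₂ = ∂V₁/∂r − ∂V₃/∂p = -12*p^2 - 2*p*q - 6*p - 5
(∇×V)₃ = ∂V₂/∂p − ∂V₁/∂q = 3*p^2*r + 2*p*r
∇×V = (-p^3 + 8*q*r - 1, -12*p^2 - 2*p*q - 6*p - 5, 3*p^2*r + 2*p*r)
At (-1, 1, -2): (-16, -9, -2).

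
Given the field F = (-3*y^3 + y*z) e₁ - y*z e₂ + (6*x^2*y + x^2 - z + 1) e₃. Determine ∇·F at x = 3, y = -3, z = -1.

0

∂F₁/∂x = 0
∂F₂/∂y = -z
∂F₃/∂z = -1
∇·F = -z - 1
At (3, -3, -1): 0.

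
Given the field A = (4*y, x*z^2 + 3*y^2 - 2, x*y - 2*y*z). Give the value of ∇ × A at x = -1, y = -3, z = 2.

(∇×A)₁ = ∂A₃/∂y − ∂A₂/∂z = -2*x*z + x - 2*z
(∇×A)₂ = ∂A₁/∂z − ∂A₃/∂x = -y
(∇×A)₃ = ∂A₂/∂x − ∂A₁/∂y = z^2 - 4
∇×A = (-2*x*z + x - 2*z, -y, z^2 - 4)
At (-1, -3, 2): (-1, 3, 0).

(-1, 3, 0)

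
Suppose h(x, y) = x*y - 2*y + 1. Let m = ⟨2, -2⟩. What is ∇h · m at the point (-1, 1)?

∂h/∂x = y
∂h/∂y = x - 2
∇h at (-1, 1) = (1, -3)
∇h · m = (1)(2) + (-3)(-2) = 8

8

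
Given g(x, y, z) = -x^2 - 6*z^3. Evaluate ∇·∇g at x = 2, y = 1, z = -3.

106

∂²g/∂x² = -2
∂²g/∂y² = 0
∂²g/∂z² = -36*z
∇²g = -36*z - 2
At (2, 1, -3): 106.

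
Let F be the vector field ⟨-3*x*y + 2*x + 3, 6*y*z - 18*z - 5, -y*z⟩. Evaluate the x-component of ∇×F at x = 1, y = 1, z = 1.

11

(∇×F)_1 = ∂F₃/∂y − ∂F₂/∂z
= -z − (6*y - 18)
= -6*y - z + 18
At (1, 1, 1): 11.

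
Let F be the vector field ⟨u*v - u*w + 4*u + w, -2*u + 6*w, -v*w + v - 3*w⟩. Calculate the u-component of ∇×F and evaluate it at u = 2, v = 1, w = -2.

-3

(∇×F)_1 = ∂F₃/∂v − ∂F₂/∂w
= -w + 1 − (6)
= -w - 5
At (2, 1, -2): -3.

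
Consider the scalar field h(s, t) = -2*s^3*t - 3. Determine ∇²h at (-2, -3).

∂²h/∂s² = -12*s*t
∂²h/∂t² = 0
∇²h = -12*s*t
At (-2, -3): -72.

-72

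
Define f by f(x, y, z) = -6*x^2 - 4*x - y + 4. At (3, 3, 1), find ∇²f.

∂²f/∂x² = -12
∂²f/∂y² = 0
∂²f/∂z² = 0
∇²f = -12
At (3, 3, 1): -12.

-12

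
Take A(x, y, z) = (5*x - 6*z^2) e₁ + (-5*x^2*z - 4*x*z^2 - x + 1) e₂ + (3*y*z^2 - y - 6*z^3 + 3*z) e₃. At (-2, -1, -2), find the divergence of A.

∂A₁/∂x = 5
∂A₂/∂y = 0
∂A₃/∂z = 6*y*z - 18*z^2 + 3
∇·A = 6*y*z - 18*z^2 + 8
At (-2, -1, -2): -52.

-52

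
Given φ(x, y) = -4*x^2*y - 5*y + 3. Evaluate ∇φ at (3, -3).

∂φ/∂x = -8*x*y
∂φ/∂y = -4*x^2 - 5
∇φ = (-8*x*y, -4*x^2 - 5)
At (3, -3): (72, -41).

(72, -41)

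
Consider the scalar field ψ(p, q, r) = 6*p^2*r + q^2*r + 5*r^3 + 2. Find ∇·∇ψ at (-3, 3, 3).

132

∂²ψ/∂p² = 12*r
∂²ψ/∂q² = 2*r
∂²ψ/∂r² = 30*r
∇²ψ = 44*r
At (-3, 3, 3): 132.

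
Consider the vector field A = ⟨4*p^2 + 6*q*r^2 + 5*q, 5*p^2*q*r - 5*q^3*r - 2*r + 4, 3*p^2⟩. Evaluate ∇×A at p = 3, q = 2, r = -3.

(∇×A)₁ = ∂A₃/∂q − ∂A₂/∂r = -5*p^2*q + 5*q^3 + 2
(∇×A)₂ = ∂A₁/∂r − ∂A₃/∂p = -6*p + 12*q*r
(∇×A)₃ = ∂A₂/∂p − ∂A₁/∂q = 10*p*q*r - 6*r^2 - 5
∇×A = (-5*p^2*q + 5*q^3 + 2, -6*p + 12*q*r, 10*p*q*r - 6*r^2 - 5)
At (3, 2, -3): (-48, -90, -239).

(-48, -90, -239)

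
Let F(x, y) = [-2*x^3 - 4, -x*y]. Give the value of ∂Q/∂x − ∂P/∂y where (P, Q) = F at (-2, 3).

∂F₂/∂x = -y
∂F₁/∂y = 0
Scalar curl = -y
At (-2, 3): -3.

-3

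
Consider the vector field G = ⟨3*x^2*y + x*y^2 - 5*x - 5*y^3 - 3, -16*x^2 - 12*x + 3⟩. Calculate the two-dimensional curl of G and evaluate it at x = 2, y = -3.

∂G₂/∂x = -32*x - 12
∂G₁/∂y = 3*x^2 + 2*x*y - 15*y^2
Scalar curl = -3*x^2 - 2*x*y - 32*x + 15*y^2 - 12
At (2, -3): 59.

59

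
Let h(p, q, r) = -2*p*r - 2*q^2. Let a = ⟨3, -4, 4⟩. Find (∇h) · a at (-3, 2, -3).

74

∂h/∂p = -2*r
∂h/∂q = -4*q
∂h/∂r = -2*p
∇h at (-3, 2, -3) = (6, -8, 6)
∇h · a = (6)(3) + (-8)(-4) + (6)(4) = 74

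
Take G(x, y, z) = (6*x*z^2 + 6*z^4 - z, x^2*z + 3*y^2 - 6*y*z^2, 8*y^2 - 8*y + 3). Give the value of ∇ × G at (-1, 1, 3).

(∇×G)₁ = ∂G₃/∂y − ∂G₂/∂z = -x^2 + 12*y*z + 16*y - 8
(∇×G)₂ = ∂G₁/∂z − ∂G₃/∂x = 12*x*z + 24*z^3 - 1
(∇×G)₃ = ∂G₂/∂x − ∂G₁/∂y = 2*x*z
∇×G = (-x^2 + 12*y*z + 16*y - 8, 12*x*z + 24*z^3 - 1, 2*x*z)
At (-1, 1, 3): (43, 611, -6).

(43, 611, -6)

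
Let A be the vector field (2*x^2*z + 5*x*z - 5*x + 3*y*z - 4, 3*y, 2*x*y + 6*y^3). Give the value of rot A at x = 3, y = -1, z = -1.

(24, 32, 3)

(∇×A)₁ = ∂A₃/∂y − ∂A₂/∂z = 2*x + 18*y^2
(∇×A)₂ = ∂A₁/∂z − ∂A₃/∂x = 2*x^2 + 5*x + y
(∇×A)₃ = ∂A₂/∂x − ∂A₁/∂y = -3*z
∇×A = (2*x + 18*y^2, 2*x^2 + 5*x + y, -3*z)
At (3, -1, -1): (24, 32, 3).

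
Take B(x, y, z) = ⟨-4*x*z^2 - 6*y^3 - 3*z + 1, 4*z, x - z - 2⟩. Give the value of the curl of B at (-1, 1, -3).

(∇×B)₁ = ∂B₃/∂y − ∂B₂/∂z = -4
(∇×B)₂ = ∂B₁/∂z − ∂B₃/∂x = -8*x*z - 4
(∇×B)₃ = ∂B₂/∂x − ∂B₁/∂y = 18*y^2
∇×B = (-4, -8*x*z - 4, 18*y^2)
At (-1, 1, -3): (-4, -28, 18).

(-4, -28, 18)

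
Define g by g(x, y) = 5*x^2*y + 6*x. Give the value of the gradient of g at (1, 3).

(36, 5)

∂g/∂x = 10*x*y + 6
∂g/∂y = 5*x^2
∇g = (10*x*y + 6, 5*x^2)
At (1, 3): (36, 5).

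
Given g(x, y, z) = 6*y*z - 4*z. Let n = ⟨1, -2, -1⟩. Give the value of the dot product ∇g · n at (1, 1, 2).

∂g/∂x = 0
∂g/∂y = 6*z
∂g/∂z = 6*y - 4
∇g at (1, 1, 2) = (0, 12, 2)
∇g · n = (0)(1) + (12)(-2) + (2)(-1) = -26

-26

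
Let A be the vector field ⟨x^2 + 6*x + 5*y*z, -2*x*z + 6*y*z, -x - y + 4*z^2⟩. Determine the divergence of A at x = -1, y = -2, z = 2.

∂A₁/∂x = 2*x + 6
∂A₂/∂y = 6*z
∂A₃/∂z = 8*z
∇·A = 2*x + 14*z + 6
At (-1, -2, 2): 32.

32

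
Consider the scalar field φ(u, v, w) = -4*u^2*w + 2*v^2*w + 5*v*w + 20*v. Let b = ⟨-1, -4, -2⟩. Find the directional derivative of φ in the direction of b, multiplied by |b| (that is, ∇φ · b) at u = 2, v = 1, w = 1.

∂φ/∂u = -8*u*w
∂φ/∂v = 4*v*w + 5*w + 20
∂φ/∂w = -4*u^2 + 2*v^2 + 5*v
∇φ at (2, 1, 1) = (-16, 29, -9)
∇φ · b = (-16)(-1) + (29)(-4) + (-9)(-2) = -82

-82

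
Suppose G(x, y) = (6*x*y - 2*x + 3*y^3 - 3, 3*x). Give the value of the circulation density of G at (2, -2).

∂G₂/∂x = 3
∂G₁/∂y = 6*x + 9*y^2
Scalar curl = -6*x - 9*y^2 + 3
At (2, -2): -45.

-45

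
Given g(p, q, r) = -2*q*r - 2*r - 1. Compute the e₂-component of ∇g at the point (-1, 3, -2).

4

(∇g)_2 = ∂g/∂q = -2*r
At (-1, 3, -2): 4.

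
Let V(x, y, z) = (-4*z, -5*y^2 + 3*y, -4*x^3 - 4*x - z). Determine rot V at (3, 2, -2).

(0, 108, 0)

(∇×V)₁ = ∂V₃/∂y − ∂V₂/∂z = 0
(∇×V)₂ = ∂V₁/∂z − ∂V₃/∂x = 12*x^2
(∇×V)₃ = ∂V₂/∂x − ∂V₁/∂y = 0
∇×V = (0, 12*x^2, 0)
At (3, 2, -2): (0, 108, 0).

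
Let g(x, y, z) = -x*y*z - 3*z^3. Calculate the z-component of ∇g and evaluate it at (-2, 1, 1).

(∇g)_3 = ∂g/∂z = -x*y - 9*z^2
At (-2, 1, 1): -7.

-7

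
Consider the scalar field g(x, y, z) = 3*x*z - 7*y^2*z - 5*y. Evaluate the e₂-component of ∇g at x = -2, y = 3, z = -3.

(∇g)_2 = ∂g/∂y = -14*y*z - 5
At (-2, 3, -3): 121.

121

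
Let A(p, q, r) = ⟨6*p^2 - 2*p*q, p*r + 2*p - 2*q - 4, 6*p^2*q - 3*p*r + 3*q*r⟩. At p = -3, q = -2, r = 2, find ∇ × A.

(63, -66, -2)

(∇×A)₁ = ∂A₃/∂q − ∂A₂/∂r = 6*p^2 - p + 3*r
(∇×A)₂ = ∂A₁/∂r − ∂A₃/∂p = -12*p*q + 3*r
(∇×A)₃ = ∂A₂/∂p − ∂A₁/∂q = 2*p + r + 2
∇×A = (6*p^2 - p + 3*r, -12*p*q + 3*r, 2*p + r + 2)
At (-3, -2, 2): (63, -66, -2).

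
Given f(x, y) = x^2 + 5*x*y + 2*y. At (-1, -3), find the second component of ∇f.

(∇f)_2 = ∂f/∂y = 5*x + 2
At (-1, -3): -3.

-3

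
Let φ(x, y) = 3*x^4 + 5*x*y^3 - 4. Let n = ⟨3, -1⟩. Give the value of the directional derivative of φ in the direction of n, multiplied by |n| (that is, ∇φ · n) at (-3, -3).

∂φ/∂x = 12*x^3 + 5*y^3
∂φ/∂y = 15*x*y^2
∇φ at (-3, -3) = (-459, -405)
∇φ · n = (-459)(3) + (-405)(-1) = -972

-972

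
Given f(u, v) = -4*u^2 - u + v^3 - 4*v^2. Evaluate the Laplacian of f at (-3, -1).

-22

∂²f/∂u² = -8
∂²f/∂v² = 2*(3*v - 4)
∇²f = 6*v - 16
At (-3, -1): -22.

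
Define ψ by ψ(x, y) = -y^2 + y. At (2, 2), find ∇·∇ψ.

∂²ψ/∂x² = 0
∂²ψ/∂y² = -2
∇²ψ = -2
At (2, 2): -2.

-2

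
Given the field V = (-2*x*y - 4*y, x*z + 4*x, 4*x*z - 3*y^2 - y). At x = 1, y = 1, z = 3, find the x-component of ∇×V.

(∇×V)_1 = ∂V₃/∂y − ∂V₂/∂z
= -6*y - 1 − (x)
= -x - 6*y - 1
At (1, 1, 3): -8.

-8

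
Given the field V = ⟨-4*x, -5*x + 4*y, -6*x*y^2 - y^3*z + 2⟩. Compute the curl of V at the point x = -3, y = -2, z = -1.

(-60, 24, -5)

(∇×V)₁ = ∂V₃/∂y − ∂V₂/∂z = -12*x*y - 3*y^2*z
(∇×V)₂ = ∂V₁/∂z − ∂V₃/∂x = 6*y^2
(∇×V)₃ = ∂V₂/∂x − ∂V₁/∂y = -5
∇×V = (-12*x*y - 3*y^2*z, 6*y^2, -5)
At (-3, -2, -1): (-60, 24, -5).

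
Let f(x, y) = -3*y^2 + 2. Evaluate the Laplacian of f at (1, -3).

-6

∂²f/∂x² = 0
∂²f/∂y² = -6
∇²f = -6
At (1, -3): -6.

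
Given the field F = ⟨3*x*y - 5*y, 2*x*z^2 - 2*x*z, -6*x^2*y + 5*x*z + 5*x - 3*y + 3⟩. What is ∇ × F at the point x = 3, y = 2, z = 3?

(-87, 52, 8)

(∇×F)₁ = ∂F₃/∂y − ∂F₂/∂z = -6*x^2 - 4*x*z + 2*x - 3
(∇×F)₂ = ∂F₁/∂z − ∂F₃/∂x = 12*x*y - 5*z - 5
(∇×F)₃ = ∂F₂/∂x − ∂F₁/∂y = -3*x + 2*z^2 - 2*z + 5
∇×F = (-6*x^2 - 4*x*z + 2*x - 3, 12*x*y - 5*z - 5, -3*x + 2*z^2 - 2*z + 5)
At (3, 2, 3): (-87, 52, 8).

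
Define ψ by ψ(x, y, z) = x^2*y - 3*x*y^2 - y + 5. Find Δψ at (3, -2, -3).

-22

∂²ψ/∂x² = 2*y
∂²ψ/∂y² = -6*x
∂²ψ/∂z² = 0
∇²ψ = -6*x + 2*y
At (3, -2, -3): -22.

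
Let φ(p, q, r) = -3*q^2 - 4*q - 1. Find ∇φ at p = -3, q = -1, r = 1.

∂φ/∂p = 0
∂φ/∂q = -6*q - 4
∂φ/∂r = 0
∇φ = (0, -6*q - 4, 0)
At (-3, -1, 1): (0, 2, 0).

(0, 2, 0)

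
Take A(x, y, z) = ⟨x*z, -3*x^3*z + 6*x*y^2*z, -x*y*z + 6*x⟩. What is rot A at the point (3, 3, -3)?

(∇×A)₁ = ∂A₃/∂y − ∂A₂/∂z = 3*x^3 - 6*x*y^2 - x*z
(∇×A)₂ = ∂A₁/∂z − ∂A₃/∂x = x + y*z - 6
(∇×A)₃ = ∂A₂/∂x − ∂A₁/∂y = -9*x^2*z + 6*y^2*z
∇×A = (3*x^3 - 6*x*y^2 - x*z, x + y*z - 6, -9*x^2*z + 6*y^2*z)
At (3, 3, -3): (-72, -12, 81).

(-72, -12, 81)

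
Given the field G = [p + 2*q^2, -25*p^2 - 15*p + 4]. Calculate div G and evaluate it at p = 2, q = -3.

1

∂G₁/∂p = 1
∂G₂/∂q = 0
∇·G = 1
At (2, -3): 1.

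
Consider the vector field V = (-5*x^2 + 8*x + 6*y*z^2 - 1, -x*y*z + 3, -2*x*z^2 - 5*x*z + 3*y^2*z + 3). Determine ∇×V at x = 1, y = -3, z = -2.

(∇×V)₁ = ∂V₃/∂y − ∂V₂/∂z = x*y + 6*y*z
(∇×V)₂ = ∂V₁/∂z − ∂V₃/∂x = 12*y*z + 2*z^2 + 5*z
(∇×V)₃ = ∂V₂/∂x − ∂V₁/∂y = -y*z - 6*z^2
∇×V = (x*y + 6*y*z, 12*y*z + 2*z^2 + 5*z, -y*z - 6*z^2)
At (1, -3, -2): (33, 70, -30).

(33, 70, -30)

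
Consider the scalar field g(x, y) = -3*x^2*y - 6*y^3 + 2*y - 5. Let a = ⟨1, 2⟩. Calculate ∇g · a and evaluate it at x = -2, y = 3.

-308

∂g/∂x = -6*x*y
∂g/∂y = -3*x^2 - 18*y^2 + 2
∇g at (-2, 3) = (36, -172)
∇g · a = (36)(1) + (-172)(2) = -308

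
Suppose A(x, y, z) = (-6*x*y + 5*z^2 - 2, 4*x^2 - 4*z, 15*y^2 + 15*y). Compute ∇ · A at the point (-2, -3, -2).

∂A₁/∂x = -6*y
∂A₂/∂y = 0
∂A₃/∂z = 0
∇·A = -6*y
At (-2, -3, -2): 18.

18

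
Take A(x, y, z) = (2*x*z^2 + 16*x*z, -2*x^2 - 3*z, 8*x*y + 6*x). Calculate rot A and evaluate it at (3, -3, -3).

(27, 30, -12)

(∇×A)₁ = ∂A₃/∂y − ∂A₂/∂z = 8*x + 3
(∇×A)₂ = ∂A₁/∂z − ∂A₃/∂x = 4*x*z + 16*x - 8*y - 6
(∇×A)₃ = ∂A₂/∂x − ∂A₁/∂y = -4*x
∇×A = (8*x + 3, 4*x*z + 16*x - 8*y - 6, -4*x)
At (3, -3, -3): (27, 30, -12).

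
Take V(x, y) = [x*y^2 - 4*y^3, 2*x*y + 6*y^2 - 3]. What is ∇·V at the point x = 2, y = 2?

∂V₁/∂x = y^2
∂V₂/∂y = 2*x + 12*y
∇·V = 2*x + y^2 + 12*y
At (2, 2): 32.

32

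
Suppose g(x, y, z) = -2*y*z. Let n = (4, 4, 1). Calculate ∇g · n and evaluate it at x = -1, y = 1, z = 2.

∂g/∂x = 0
∂g/∂y = -2*z
∂g/∂z = -2*y
∇g at (-1, 1, 2) = (0, -4, -2)
∇g · n = (0)(4) + (-4)(4) + (-2)(1) = -18

-18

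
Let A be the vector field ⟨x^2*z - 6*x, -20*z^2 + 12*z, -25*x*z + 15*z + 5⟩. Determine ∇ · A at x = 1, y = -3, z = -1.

∂A₁/∂x = 2*x*z - 6
∂A₂/∂y = 0
∂A₃/∂z = -25*x + 15
∇·A = 2*x*z - 25*x + 9
At (1, -3, -1): -18.

-18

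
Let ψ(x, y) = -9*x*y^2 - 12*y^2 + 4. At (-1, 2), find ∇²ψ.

-6

∂²ψ/∂x² = 0
∂²ψ/∂y² = -6*(3*x + 4)
∇²ψ = -18*x - 24
At (-1, 2): -6.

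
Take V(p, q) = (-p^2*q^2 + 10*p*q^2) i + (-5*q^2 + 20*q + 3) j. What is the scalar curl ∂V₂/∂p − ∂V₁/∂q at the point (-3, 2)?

156

∂V₂/∂p = 0
∂V₁/∂q = -2*p^2*q + 20*p*q
Scalar curl = 2*p^2*q - 20*p*q
At (-3, 2): 156.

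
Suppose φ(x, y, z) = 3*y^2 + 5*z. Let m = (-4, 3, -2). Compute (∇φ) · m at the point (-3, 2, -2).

∂φ/∂x = 0
∂φ/∂y = 6*y
∂φ/∂z = 5
∇φ at (-3, 2, -2) = (0, 12, 5)
∇φ · m = (0)(-4) + (12)(3) + (5)(-2) = 26

26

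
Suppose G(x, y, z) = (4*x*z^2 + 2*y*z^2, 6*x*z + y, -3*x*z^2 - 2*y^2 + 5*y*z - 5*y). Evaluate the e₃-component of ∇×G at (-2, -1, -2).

(∇×G)_3 = ∂G₂/∂x − ∂G₁/∂y
= 6*z − (2*z^2)
= -2*z^2 + 6*z
At (-2, -1, -2): -20.

-20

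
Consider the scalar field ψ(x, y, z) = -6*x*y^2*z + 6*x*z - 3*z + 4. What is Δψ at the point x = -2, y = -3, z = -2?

∂²ψ/∂x² = 0
∂²ψ/∂y² = -12*x*z
∂²ψ/∂z² = 0
∇²ψ = -12*x*z
At (-2, -3, -2): -48.

-48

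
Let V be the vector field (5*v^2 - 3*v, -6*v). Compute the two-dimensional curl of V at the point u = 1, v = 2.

-17

∂V₂/∂u = 0
∂V₁/∂v = 10*v - 3
Scalar curl = -10*v + 3
At (1, 2): -17.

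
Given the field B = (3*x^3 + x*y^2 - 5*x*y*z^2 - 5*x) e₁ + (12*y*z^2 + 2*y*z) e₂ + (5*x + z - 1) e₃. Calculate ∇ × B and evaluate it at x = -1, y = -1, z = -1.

(-22, 5, -7)

(∇×B)₁ = ∂B₃/∂y − ∂B₂/∂z = -24*y*z - 2*y
(∇×B)₂ = ∂B₁/∂z − ∂B₃/∂x = -10*x*y*z - 5
(∇×B)₃ = ∂B₂/∂x − ∂B₁/∂y = -2*x*y + 5*x*z^2
∇×B = (-24*y*z - 2*y, -10*x*y*z - 5, -2*x*y + 5*x*z^2)
At (-1, -1, -1): (-22, 5, -7).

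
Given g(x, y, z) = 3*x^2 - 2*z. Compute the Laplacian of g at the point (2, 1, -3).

∂²g/∂x² = 6
∂²g/∂y² = 0
∂²g/∂z² = 0
∇²g = 6
At (2, 1, -3): 6.

6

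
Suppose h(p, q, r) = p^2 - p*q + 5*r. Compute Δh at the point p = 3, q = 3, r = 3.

2

∂²h/∂p² = 2
∂²h/∂q² = 0
∂²h/∂r² = 0
∇²h = 2
At (3, 3, 3): 2.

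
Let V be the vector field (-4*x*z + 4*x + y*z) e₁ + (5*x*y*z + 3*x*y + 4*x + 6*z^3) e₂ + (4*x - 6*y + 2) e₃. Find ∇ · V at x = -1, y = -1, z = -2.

19

∂V₁/∂x = -4*z + 4
∂V₂/∂y = 5*x*z + 3*x
∂V₃/∂z = 0
∇·V = 5*x*z + 3*x - 4*z + 4
At (-1, -1, -2): 19.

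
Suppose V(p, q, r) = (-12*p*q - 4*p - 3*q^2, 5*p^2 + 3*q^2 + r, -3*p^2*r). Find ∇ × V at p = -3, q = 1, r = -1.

(-1, 18, -60)

(∇×V)₁ = ∂V₃/∂q − ∂V₂/∂r = -1
(∇×V)₂ = ∂V₁/∂r − ∂V₃/∂p = 6*p*r
(∇×V)₃ = ∂V₂/∂p − ∂V₁/∂q = 22*p + 6*q
∇×V = (-1, 6*p*r, 22*p + 6*q)
At (-3, 1, -1): (-1, 18, -60).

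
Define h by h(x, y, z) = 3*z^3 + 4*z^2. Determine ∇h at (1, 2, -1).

(0, 0, 1)

∂h/∂x = 0
∂h/∂y = 0
∂h/∂z = 9*z^2 + 8*z
∇h = (0, 0, 9*z^2 + 8*z)
At (1, 2, -1): (0, 0, 1).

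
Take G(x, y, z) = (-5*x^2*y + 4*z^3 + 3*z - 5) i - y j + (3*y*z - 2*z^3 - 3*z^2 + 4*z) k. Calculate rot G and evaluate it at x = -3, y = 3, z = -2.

(-6, 51, 45)

(∇×G)₁ = ∂G₃/∂y − ∂G₂/∂z = 3*z
(∇×G)₂ = ∂G₁/∂z − ∂G₃/∂x = 12*z^2 + 3
(∇×G)₃ = ∂G₂/∂x − ∂G₁/∂y = 5*x^2
∇×G = (3*z, 12*z^2 + 3, 5*x^2)
At (-3, 3, -2): (-6, 51, 45).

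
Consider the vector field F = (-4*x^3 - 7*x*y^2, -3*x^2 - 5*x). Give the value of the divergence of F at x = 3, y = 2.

-136

∂F₁/∂x = -12*x^2 - 7*y^2
∂F₂/∂y = 0
∇·F = -12*x^2 - 7*y^2
At (3, 2): -136.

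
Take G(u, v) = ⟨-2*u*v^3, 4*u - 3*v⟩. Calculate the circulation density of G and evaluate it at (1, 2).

28

∂G₂/∂u = 4
∂G₁/∂v = -6*u*v^2
Scalar curl = 6*u*v^2 + 4
At (1, 2): 28.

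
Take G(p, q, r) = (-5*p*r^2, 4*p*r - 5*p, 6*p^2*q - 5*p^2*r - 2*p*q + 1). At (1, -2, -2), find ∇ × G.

(∇×G)₁ = ∂G₃/∂q − ∂G₂/∂r = 6*p^2 - 6*p
(∇×G)₂ = ∂G₁/∂r − ∂G₃/∂p = -12*p*q + 2*q
(∇×G)₃ = ∂G₂/∂p − ∂G₁/∂q = 4*r - 5
∇×G = (6*p^2 - 6*p, -12*p*q + 2*q, 4*r - 5)
At (1, -2, -2): (0, 20, -13).

(0, 20, -13)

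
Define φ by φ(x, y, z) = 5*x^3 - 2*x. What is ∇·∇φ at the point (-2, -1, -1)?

-60

∂²φ/∂x² = 30*x
∂²φ/∂y² = 0
∂²φ/∂z² = 0
∇²φ = 30*x
At (-2, -1, -1): -60.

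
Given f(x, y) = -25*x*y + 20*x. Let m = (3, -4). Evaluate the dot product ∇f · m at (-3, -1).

∂f/∂x = -25*y + 20
∂f/∂y = -25*x
∇f at (-3, -1) = (45, 75)
∇f · m = (45)(3) + (75)(-4) = -165

-165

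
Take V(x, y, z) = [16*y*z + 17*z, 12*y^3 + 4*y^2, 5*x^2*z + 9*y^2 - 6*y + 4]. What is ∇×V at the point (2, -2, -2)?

(-42, 25, 32)

(∇×V)₁ = ∂V₃/∂y − ∂V₂/∂z = 18*y - 6
(∇×V)₂ = ∂V₁/∂z − ∂V₃/∂x = -10*x*z + 16*y + 17
(∇×V)₃ = ∂V₂/∂x − ∂V₁/∂y = -16*z
∇×V = (18*y - 6, -10*x*z + 16*y + 17, -16*z)
At (2, -2, -2): (-42, 25, 32).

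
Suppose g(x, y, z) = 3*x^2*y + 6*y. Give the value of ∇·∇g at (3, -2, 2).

-12

∂²g/∂x² = 6*y
∂²g/∂y² = 0
∂²g/∂z² = 0
∇²g = 6*y
At (3, -2, 2): -12.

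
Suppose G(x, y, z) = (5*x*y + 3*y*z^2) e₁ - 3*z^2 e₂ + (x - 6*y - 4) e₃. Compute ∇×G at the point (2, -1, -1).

(∇×G)₁ = ∂G₃/∂y − ∂G₂/∂z = 6*z - 6
(∇×G)₂ = ∂G₁/∂z − ∂G₃/∂x = 6*y*z - 1
(∇×G)₃ = ∂G₂/∂x − ∂G₁/∂y = -5*x - 3*z^2
∇×G = (6*z - 6, 6*y*z - 1, -5*x - 3*z^2)
At (2, -1, -1): (-12, 5, -13).

(-12, 5, -13)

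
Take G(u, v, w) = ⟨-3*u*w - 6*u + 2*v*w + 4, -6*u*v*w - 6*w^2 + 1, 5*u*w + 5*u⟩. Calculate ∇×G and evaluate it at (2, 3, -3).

(∇×G)₁ = ∂G₃/∂v − ∂G₂/∂w = 6*u*v + 12*w
(∇×G)₂ = ∂G₁/∂w − ∂G₃/∂u = -3*u + 2*v - 5*w - 5
(∇×G)₃ = ∂G₂/∂u − ∂G₁/∂v = -6*v*w - 2*w
∇×G = (6*u*v + 12*w, -3*u + 2*v - 5*w - 5, -6*v*w - 2*w)
At (2, 3, -3): (0, 10, 60).

(0, 10, 60)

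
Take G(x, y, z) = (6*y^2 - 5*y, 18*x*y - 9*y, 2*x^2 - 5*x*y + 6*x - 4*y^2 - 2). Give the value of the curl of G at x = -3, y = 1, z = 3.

(7, 11, 11)

(∇×G)₁ = ∂G₃/∂y − ∂G₂/∂z = -5*x - 8*y
(∇×G)₂ = ∂G₁/∂z − ∂G₃/∂x = -4*x + 5*y - 6
(∇×G)₃ = ∂G₂/∂x − ∂G₁/∂y = 6*y + 5
∇×G = (-5*x - 8*y, -4*x + 5*y - 6, 6*y + 5)
At (-3, 1, 3): (7, 11, 11).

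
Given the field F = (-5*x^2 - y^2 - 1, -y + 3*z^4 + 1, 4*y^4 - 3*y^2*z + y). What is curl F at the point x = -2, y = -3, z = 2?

(∇×F)₁ = ∂F₃/∂y − ∂F₂/∂z = 16*y^3 - 6*y*z - 12*z^3 + 1
(∇×F)₂ = ∂F₁/∂z − ∂F₃/∂x = 0
(∇×F)₃ = ∂F₂/∂x − ∂F₁/∂y = 2*y
∇×F = (16*y^3 - 6*y*z - 12*z^3 + 1, 0, 2*y)
At (-2, -3, 2): (-491, 0, -6).

(-491, 0, -6)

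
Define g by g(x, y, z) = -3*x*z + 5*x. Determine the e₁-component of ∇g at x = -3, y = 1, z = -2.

(∇g)_1 = ∂g/∂x = -3*z + 5
At (-3, 1, -2): 11.

11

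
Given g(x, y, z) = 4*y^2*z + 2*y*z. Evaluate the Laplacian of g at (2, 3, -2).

∂²g/∂x² = 0
∂²g/∂y² = 8*z
∂²g/∂z² = 0
∇²g = 8*z
At (2, 3, -2): -16.

-16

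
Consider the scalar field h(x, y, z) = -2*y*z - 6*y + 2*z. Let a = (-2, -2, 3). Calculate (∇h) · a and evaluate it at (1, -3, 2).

∂h/∂x = 0
∂h/∂y = -2*z - 6
∂h/∂z = -2*y + 2
∇h at (1, -3, 2) = (0, -10, 8)
∇h · a = (0)(-2) + (-10)(-2) + (8)(3) = 44

44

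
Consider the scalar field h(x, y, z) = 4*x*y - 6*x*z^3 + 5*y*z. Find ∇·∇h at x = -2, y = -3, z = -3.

∂²h/∂x² = 0
∂²h/∂y² = 0
∂²h/∂z² = -36*x*z
∇²h = -36*x*z
At (-2, -3, -3): -216.

-216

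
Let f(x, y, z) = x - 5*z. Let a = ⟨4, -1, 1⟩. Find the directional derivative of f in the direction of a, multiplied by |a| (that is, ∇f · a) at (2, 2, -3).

-1

∂f/∂x = 1
∂f/∂y = 0
∂f/∂z = -5
∇f at (2, 2, -3) = (1, 0, -5)
∇f · a = (1)(4) + (0)(-1) + (-5)(1) = -1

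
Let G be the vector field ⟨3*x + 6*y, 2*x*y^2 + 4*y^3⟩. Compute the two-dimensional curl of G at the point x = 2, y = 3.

12

∂G₂/∂x = 2*y^2
∂G₁/∂y = 6
Scalar curl = 2*y^2 - 6
At (2, 3): 12.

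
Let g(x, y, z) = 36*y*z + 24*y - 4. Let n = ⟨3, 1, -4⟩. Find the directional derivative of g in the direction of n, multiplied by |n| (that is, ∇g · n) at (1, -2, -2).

240

∂g/∂x = 0
∂g/∂y = 36*z + 24
∂g/∂z = 36*y
∇g at (1, -2, -2) = (0, -48, -72)
∇g · n = (0)(3) + (-48)(1) + (-72)(-4) = 240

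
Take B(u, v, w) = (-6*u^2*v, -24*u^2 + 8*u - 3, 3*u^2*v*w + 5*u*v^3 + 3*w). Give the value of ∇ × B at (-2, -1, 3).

(∇×B)₁ = ∂B₃/∂v − ∂B₂/∂w = 3*u^2*w + 15*u*v^2
(∇×B)₂ = ∂B₁/∂w − ∂B₃/∂u = -6*u*v*w - 5*v^3
(∇×B)₃ = ∂B₂/∂u − ∂B₁/∂v = 6*u^2 - 48*u + 8
∇×B = (3*u^2*w + 15*u*v^2, -6*u*v*w - 5*v^3, 6*u^2 - 48*u + 8)
At (-2, -1, 3): (6, -31, 128).

(6, -31, 128)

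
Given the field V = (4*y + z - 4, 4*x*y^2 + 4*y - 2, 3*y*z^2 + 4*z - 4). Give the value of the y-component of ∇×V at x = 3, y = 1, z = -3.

1

(∇×V)_2 = ∂V₁/∂z − ∂V₃/∂x
= 1 − (0)
= 1
At (3, 1, -3): 1.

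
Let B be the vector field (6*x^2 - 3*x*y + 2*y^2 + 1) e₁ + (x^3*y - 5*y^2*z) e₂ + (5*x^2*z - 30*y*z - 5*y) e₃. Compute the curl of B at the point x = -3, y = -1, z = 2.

(-60, 60, -32)

(∇×B)₁ = ∂B₃/∂y − ∂B₂/∂z = 5*y^2 - 30*z - 5
(∇×B)₂ = ∂B₁/∂z − ∂B₃/∂x = -10*x*z
(∇×B)₃ = ∂B₂/∂x − ∂B₁/∂y = 3*x^2*y + 3*x - 4*y
∇×B = (5*y^2 - 30*z - 5, -10*x*z, 3*x^2*y + 3*x - 4*y)
At (-3, -1, 2): (-60, 60, -32).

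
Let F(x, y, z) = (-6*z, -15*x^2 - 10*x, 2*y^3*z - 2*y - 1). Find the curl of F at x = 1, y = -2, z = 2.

(∇×F)₁ = ∂F₃/∂y − ∂F₂/∂z = 6*y^2*z - 2
(∇×F)₂ = ∂F₁/∂z − ∂F₃/∂x = -6
(∇×F)₃ = ∂F₂/∂x − ∂F₁/∂y = -30*x - 10
∇×F = (6*y^2*z - 2, -6, -30*x - 10)
At (1, -2, 2): (46, -6, -40).

(46, -6, -40)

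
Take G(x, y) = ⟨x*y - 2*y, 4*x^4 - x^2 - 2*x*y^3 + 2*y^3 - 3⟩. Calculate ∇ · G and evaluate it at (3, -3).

-111

∂G₁/∂x = y
∂G₂/∂y = -6*x*y^2 + 6*y^2
∇·G = -6*x*y^2 + 6*y^2 + y
At (3, -3): -111.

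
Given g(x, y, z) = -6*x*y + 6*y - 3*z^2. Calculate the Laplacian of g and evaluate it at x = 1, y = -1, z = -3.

∂²g/∂x² = 0
∂²g/∂y² = 0
∂²g/∂z² = -6
∇²g = -6
At (1, -1, -3): -6.

-6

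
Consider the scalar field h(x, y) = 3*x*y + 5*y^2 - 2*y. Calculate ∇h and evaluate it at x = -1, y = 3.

(9, 25)

∂h/∂x = 3*y
∂h/∂y = 3*x + 10*y - 2
∇h = (3*y, 3*x + 10*y - 2)
At (-1, 3): (9, 25).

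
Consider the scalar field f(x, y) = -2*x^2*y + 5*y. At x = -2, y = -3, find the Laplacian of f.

∂²f/∂x² = -4*y
∂²f/∂y² = 0
∇²f = -4*y
At (-2, -3): 12.

12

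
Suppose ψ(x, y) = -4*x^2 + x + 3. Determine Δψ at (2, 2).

∂²ψ/∂x² = -8
∂²ψ/∂y² = 0
∇²ψ = -8
At (2, 2): -8.

-8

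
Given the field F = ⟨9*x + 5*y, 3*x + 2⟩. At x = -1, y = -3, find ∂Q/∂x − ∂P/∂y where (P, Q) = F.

∂F₂/∂x = 3
∂F₁/∂y = 5
Scalar curl = -2
At (-1, -3): -2.

-2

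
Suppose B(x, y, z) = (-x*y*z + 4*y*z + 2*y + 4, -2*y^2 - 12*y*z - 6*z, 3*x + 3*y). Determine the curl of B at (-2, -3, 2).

(∇×B)₁ = ∂B₃/∂y − ∂B₂/∂z = 12*y + 9
(∇×B)₂ = ∂B₁/∂z − ∂B₃/∂x = -x*y + 4*y - 3
(∇×B)₃ = ∂B₂/∂x − ∂B₁/∂y = x*z - 4*z - 2
∇×B = (12*y + 9, -x*y + 4*y - 3, x*z - 4*z - 2)
At (-2, -3, 2): (-27, -21, -14).

(-27, -21, -14)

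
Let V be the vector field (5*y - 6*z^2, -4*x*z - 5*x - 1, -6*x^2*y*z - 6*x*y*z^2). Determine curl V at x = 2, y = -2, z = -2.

(∇×V)₁ = ∂V₃/∂y − ∂V₂/∂z = -6*x^2*z - 6*x*z^2 + 4*x
(∇×V)₂ = ∂V₁/∂z − ∂V₃/∂x = 12*x*y*z + 6*y*z^2 - 12*z
(∇×V)₃ = ∂V₂/∂x − ∂V₁/∂y = -4*z - 10
∇×V = (-6*x^2*z - 6*x*z^2 + 4*x, 12*x*y*z + 6*y*z^2 - 12*z, -4*z - 10)
At (2, -2, -2): (8, 72, -2).

(8, 72, -2)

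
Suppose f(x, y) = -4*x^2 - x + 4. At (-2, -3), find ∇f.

(15, 0)

∂f/∂x = -8*x - 1
∂f/∂y = 0
∇f = (-8*x - 1, 0)
At (-2, -3): (15, 0).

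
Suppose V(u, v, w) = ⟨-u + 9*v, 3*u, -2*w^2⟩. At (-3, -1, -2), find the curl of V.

(0, 0, -6)

(∇×V)₁ = ∂V₃/∂v − ∂V₂/∂w = 0
(∇×V)₂ = ∂V₁/∂w − ∂V₃/∂u = 0
(∇×V)₃ = ∂V₂/∂u − ∂V₁/∂v = -6
∇×V = (0, 0, -6)
At (-3, -1, -2): (0, 0, -6).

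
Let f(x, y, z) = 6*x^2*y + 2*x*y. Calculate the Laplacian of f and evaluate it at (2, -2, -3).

-24

∂²f/∂x² = 12*y
∂²f/∂y² = 0
∂²f/∂z² = 0
∇²f = 12*y
At (2, -2, -3): -24.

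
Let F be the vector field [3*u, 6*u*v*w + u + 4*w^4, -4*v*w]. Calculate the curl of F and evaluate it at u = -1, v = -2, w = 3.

(-456, 0, -35)

(∇×F)₁ = ∂F₃/∂v − ∂F₂/∂w = -6*u*v - 16*w^3 - 4*w
(∇×F)₂ = ∂F₁/∂w − ∂F₃/∂u = 0
(∇×F)₃ = ∂F₂/∂u − ∂F₁/∂v = 6*v*w + 1
∇×F = (-6*u*v - 16*w^3 - 4*w, 0, 6*v*w + 1)
At (-1, -2, 3): (-456, 0, -35).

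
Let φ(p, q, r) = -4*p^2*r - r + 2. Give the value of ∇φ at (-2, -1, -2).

∂φ/∂p = -8*p*r
∂φ/∂q = 0
∂φ/∂r = -4*p^2 - 1
∇φ = (-8*p*r, 0, -4*p^2 - 1)
At (-2, -1, -2): (-32, 0, -17).

(-32, 0, -17)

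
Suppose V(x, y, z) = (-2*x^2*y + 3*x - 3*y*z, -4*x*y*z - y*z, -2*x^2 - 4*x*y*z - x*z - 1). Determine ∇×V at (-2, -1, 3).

(∇×V)₁ = ∂V₃/∂y − ∂V₂/∂z = 4*x*y - 4*x*z + y
(∇×V)₂ = ∂V₁/∂z − ∂V₃/∂x = 4*x + 4*y*z - 3*y + z
(∇×V)₃ = ∂V₂/∂x − ∂V₁/∂y = 2*x^2 - 4*y*z + 3*z
∇×V = (4*x*y - 4*x*z + y, 4*x + 4*y*z - 3*y + z, 2*x^2 - 4*y*z + 3*z)
At (-2, -1, 3): (31, -14, 29).

(31, -14, 29)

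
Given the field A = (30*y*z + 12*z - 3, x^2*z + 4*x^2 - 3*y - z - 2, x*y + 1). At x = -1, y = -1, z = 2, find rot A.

(-1, -17, -72)

(∇×A)₁ = ∂A₃/∂y − ∂A₂/∂z = -x^2 + x + 1
(∇×A)₂ = ∂A₁/∂z − ∂A₃/∂x = 29*y + 12
(∇×A)₃ = ∂A₂/∂x − ∂A₁/∂y = 2*x*z + 8*x - 30*z
∇×A = (-x^2 + x + 1, 29*y + 12, 2*x*z + 8*x - 30*z)
At (-1, -1, 2): (-1, -17, -72).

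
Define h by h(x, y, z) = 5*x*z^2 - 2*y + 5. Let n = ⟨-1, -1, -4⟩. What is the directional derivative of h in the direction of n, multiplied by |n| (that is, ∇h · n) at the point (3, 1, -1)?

117

∂h/∂x = 5*z^2
∂h/∂y = -2
∂h/∂z = 10*x*z
∇h at (3, 1, -1) = (5, -2, -30)
∇h · n = (5)(-1) + (-2)(-1) + (-30)(-4) = 117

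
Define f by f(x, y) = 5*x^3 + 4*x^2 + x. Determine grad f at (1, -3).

(24, 0)

∂f/∂x = 15*x^2 + 8*x + 1
∂f/∂y = 0
∇f = (15*x^2 + 8*x + 1, 0)
At (1, -3): (24, 0).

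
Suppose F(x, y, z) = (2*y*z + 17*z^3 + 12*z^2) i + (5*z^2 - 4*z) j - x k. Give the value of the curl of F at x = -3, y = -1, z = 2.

(∇×F)₁ = ∂F₃/∂y − ∂F₂/∂z = -10*z + 4
(∇×F)₂ = ∂F₁/∂z − ∂F₃/∂x = 2*y + 51*z^2 + 24*z + 1
(∇×F)₃ = ∂F₂/∂x − ∂F₁/∂y = -2*z
∇×F = (-10*z + 4, 2*y + 51*z^2 + 24*z + 1, -2*z)
At (-3, -1, 2): (-16, 251, -4).

(-16, 251, -4)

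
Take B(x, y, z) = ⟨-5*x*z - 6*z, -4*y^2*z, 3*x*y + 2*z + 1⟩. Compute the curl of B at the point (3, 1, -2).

(13, -24, 0)

(∇×B)₁ = ∂B₃/∂y − ∂B₂/∂z = 3*x + 4*y^2
(∇×B)₂ = ∂B₁/∂z − ∂B₃/∂x = -5*x - 3*y - 6
(∇×B)₃ = ∂B₂/∂x − ∂B₁/∂y = 0
∇×B = (3*x + 4*y^2, -5*x - 3*y - 6, 0)
At (3, 1, -2): (13, -24, 0).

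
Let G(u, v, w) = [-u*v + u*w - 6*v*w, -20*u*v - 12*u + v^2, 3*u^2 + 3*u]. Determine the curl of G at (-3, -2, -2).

(0, 24, 13)

(∇×G)₁ = ∂G₃/∂v − ∂G₂/∂w = 0
(∇×G)₂ = ∂G₁/∂w − ∂G₃/∂u = -5*u - 6*v - 3
(∇×G)₃ = ∂G₂/∂u − ∂G₁/∂v = u - 20*v + 6*w - 12
∇×G = (0, -5*u - 6*v - 3, u - 20*v + 6*w - 12)
At (-3, -2, -2): (0, 24, 13).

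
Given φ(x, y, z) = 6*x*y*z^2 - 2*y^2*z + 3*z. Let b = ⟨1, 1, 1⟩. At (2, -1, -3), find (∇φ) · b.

115

∂φ/∂x = 6*y*z^2
∂φ/∂y = 6*x*z^2 - 4*y*z
∂φ/∂z = 12*x*y*z - 2*y^2 + 3
∇φ at (2, -1, -3) = (-54, 96, 73)
∇φ · b = (-54)(1) + (96)(1) + (73)(1) = 115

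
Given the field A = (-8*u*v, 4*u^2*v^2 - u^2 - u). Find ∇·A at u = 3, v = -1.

∂A₁/∂u = -8*v
∂A₂/∂v = 8*u^2*v
∇·A = 8*u^2*v - 8*v
At (3, -1): -64.

-64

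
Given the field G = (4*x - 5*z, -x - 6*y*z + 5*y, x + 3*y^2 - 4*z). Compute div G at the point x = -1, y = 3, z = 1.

∂G₁/∂x = 4
∂G₂/∂y = -6*z + 5
∂G₃/∂z = -4
∇·G = -6*z + 5
At (-1, 3, 1): -1.

-1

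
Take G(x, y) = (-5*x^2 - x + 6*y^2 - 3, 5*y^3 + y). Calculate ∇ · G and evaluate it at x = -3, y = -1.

45

∂G₁/∂x = -10*x - 1
∂G₂/∂y = 15*y^2 + 1
∇·G = -10*x + 15*y^2
At (-3, -1): 45.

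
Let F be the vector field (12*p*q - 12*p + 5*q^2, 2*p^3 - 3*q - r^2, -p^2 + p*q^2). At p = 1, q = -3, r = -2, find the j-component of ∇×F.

-7

(∇×F)_2 = ∂F₁/∂r − ∂F₃/∂p
= 0 − (-2*p + q^2)
= 2*p - q^2
At (1, -3, -2): -7.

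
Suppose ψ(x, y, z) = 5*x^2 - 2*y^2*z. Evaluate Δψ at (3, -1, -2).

18

∂²ψ/∂x² = 10
∂²ψ/∂y² = -4*z
∂²ψ/∂z² = 0
∇²ψ = -4*z + 10
At (3, -1, -2): 18.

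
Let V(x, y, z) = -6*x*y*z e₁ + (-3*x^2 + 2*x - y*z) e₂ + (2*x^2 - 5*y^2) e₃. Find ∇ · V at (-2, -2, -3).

-33

∂V₁/∂x = -6*y*z
∂V₂/∂y = -z
∂V₃/∂z = 0
∇·V = -6*y*z - z
At (-2, -2, -3): -33.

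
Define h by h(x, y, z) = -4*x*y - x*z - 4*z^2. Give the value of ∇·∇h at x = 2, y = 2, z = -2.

-8

∂²h/∂x² = 0
∂²h/∂y² = 0
∂²h/∂z² = -8
∇²h = -8
At (2, 2, -2): -8.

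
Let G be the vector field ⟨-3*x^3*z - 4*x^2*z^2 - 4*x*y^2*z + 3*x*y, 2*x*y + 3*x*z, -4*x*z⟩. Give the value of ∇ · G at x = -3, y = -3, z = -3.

∂G₁/∂x = -9*x^2*z - 8*x*z^2 - 4*y^2*z + 3*y
∂G₂/∂y = 2*x
∂G₃/∂z = -4*x
∇·G = -9*x^2*z - 8*x*z^2 - 2*x - 4*y^2*z + 3*y
At (-3, -3, -3): 564.

564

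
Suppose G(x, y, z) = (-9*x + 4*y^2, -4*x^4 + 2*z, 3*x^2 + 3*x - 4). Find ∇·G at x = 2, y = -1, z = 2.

∂G₁/∂x = -9
∂G₂/∂y = 0
∂G₃/∂z = 0
∇·G = -9
At (2, -1, 2): -9.

-9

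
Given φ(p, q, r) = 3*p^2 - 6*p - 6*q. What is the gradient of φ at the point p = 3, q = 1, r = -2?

(12, -6, 0)

∂φ/∂p = 6*p - 6
∂φ/∂q = -6
∂φ/∂r = 0
∇φ = (6*p - 6, -6, 0)
At (3, 1, -2): (12, -6, 0).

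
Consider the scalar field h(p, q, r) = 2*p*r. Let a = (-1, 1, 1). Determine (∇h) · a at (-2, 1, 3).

∂h/∂p = 2*r
∂h/∂q = 0
∂h/∂r = 2*p
∇h at (-2, 1, 3) = (6, 0, -4)
∇h · a = (6)(-1) + (0)(1) + (-4)(1) = -10

-10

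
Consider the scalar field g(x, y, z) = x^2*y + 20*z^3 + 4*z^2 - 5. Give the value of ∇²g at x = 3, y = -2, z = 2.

∂²g/∂x² = 2*y
∂²g/∂y² = 0
∂²g/∂z² = 8*(15*z + 1)
∇²g = 2*y + 120*z + 8
At (3, -2, 2): 244.

244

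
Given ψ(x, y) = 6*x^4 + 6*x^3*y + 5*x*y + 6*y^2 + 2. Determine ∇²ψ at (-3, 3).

∂²ψ/∂x² = 36*x*(2*x + y)
∂²ψ/∂y² = 12
∇²ψ = 72*x^2 + 36*x*y + 12
At (-3, 3): 336.

336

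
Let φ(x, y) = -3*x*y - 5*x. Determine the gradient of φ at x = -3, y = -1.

(-2, 9)

∂φ/∂x = -3*y - 5
∂φ/∂y = -3*x
∇φ = (-3*y - 5, -3*x)
At (-3, -1): (-2, 9).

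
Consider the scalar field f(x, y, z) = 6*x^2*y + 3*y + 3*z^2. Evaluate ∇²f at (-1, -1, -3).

-6

∂²f/∂x² = 12*y
∂²f/∂y² = 0
∂²f/∂z² = 6
∇²f = 12*y + 6
At (-1, -1, -3): -6.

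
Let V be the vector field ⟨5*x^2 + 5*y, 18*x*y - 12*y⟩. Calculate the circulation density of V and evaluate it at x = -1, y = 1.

13

∂V₂/∂x = 18*y
∂V₁/∂y = 5
Scalar curl = 18*y - 5
At (-1, 1): 13.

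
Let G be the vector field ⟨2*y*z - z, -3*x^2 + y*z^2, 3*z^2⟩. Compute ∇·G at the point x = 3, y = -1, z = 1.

7

∂G₁/∂x = 0
∂G₂/∂y = z^2
∂G₃/∂z = 6*z
∇·G = z^2 + 6*z
At (3, -1, 1): 7.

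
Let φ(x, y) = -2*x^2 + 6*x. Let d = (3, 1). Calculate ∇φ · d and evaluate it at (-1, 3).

30

∂φ/∂x = -4*x + 6
∂φ/∂y = 0
∇φ at (-1, 3) = (10, 0)
∇φ · d = (10)(3) + (0)(1) = 30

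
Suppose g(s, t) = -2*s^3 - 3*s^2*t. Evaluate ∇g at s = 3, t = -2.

(-18, -27)

∂g/∂s = -6*s^2 - 6*s*t
∂g/∂t = -3*s^2
∇g = (-6*s^2 - 6*s*t, -3*s^2)
At (3, -2): (-18, -27).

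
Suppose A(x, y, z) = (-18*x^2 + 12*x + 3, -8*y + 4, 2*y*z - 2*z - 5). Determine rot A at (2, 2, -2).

(-4, 0, 0)

(∇×A)₁ = ∂A₃/∂y − ∂A₂/∂z = 2*z
(∇×A)₂ = ∂A₁/∂z − ∂A₃/∂x = 0
(∇×A)₃ = ∂A₂/∂x − ∂A₁/∂y = 0
∇×A = (2*z, 0, 0)
At (2, 2, -2): (-4, 0, 0).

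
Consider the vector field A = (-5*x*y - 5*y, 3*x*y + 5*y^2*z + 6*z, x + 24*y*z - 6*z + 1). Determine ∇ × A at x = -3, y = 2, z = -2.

(∇×A)₁ = ∂A₃/∂y − ∂A₂/∂z = -5*y^2 + 24*z - 6
(∇×A)₂ = ∂A₁/∂z − ∂A₃/∂x = -1
(∇×A)₃ = ∂A₂/∂x − ∂A₁/∂y = 5*x + 3*y + 5
∇×A = (-5*y^2 + 24*z - 6, -1, 5*x + 3*y + 5)
At (-3, 2, -2): (-74, -1, -4).

(-74, -1, -4)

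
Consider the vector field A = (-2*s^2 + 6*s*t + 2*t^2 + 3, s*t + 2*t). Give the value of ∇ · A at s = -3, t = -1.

∂A₁/∂s = -4*s + 6*t
∂A₂/∂t = s + 2
∇·A = -3*s + 6*t + 2
At (-3, -1): 5.

5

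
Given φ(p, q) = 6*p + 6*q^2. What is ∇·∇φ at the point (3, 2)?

12

∂²φ/∂p² = 0
∂²φ/∂q² = 12
∇²φ = 12
At (3, 2): 12.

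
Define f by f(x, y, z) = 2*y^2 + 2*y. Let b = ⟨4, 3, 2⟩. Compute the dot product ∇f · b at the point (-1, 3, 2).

42

∂f/∂x = 0
∂f/∂y = 4*y + 2
∂f/∂z = 0
∇f at (-1, 3, 2) = (0, 14, 0)
∇f · b = (0)(4) + (14)(3) + (0)(2) = 42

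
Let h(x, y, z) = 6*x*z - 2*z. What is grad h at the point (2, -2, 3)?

(18, 0, 10)

∂h/∂x = 6*z
∂h/∂y = 0
∂h/∂z = 6*x - 2
∇h = (6*z, 0, 6*x - 2)
At (2, -2, 3): (18, 0, 10).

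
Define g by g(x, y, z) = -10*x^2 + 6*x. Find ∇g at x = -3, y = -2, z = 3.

(66, 0, 0)

∂g/∂x = -20*x + 6
∂g/∂y = 0
∂g/∂z = 0
∇g = (-20*x + 6, 0, 0)
At (-3, -2, 3): (66, 0, 0).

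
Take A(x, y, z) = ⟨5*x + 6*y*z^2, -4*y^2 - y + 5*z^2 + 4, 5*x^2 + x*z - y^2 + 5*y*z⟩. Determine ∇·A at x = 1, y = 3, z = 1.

-4

∂A₁/∂x = 5
∂A₂/∂y = -8*y - 1
∂A₃/∂z = x + 5*y
∇·A = x - 3*y + 4
At (1, 3, 1): -4.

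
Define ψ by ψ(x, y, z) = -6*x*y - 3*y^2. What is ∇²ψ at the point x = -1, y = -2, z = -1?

-6

∂²ψ/∂x² = 0
∂²ψ/∂y² = -6
∂²ψ/∂z² = 0
∇²ψ = -6
At (-1, -2, -1): -6.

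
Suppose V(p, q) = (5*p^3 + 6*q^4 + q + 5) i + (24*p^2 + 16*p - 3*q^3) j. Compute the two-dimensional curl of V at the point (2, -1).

135

∂V₂/∂p = 48*p + 16
∂V₁/∂q = 24*q^3 + 1
Scalar curl = 48*p - 24*q^3 + 15
At (2, -1): 135.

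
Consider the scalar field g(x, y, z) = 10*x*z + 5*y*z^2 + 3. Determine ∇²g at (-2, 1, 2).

10

∂²g/∂x² = 0
∂²g/∂y² = 0
∂²g/∂z² = 10*y
∇²g = 10*y
At (-2, 1, 2): 10.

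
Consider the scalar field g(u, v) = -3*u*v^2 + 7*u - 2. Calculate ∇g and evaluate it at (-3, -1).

(4, -18)

∂g/∂u = -3*v^2 + 7
∂g/∂v = -6*u*v
∇g = (-3*v^2 + 7, -6*u*v)
At (-3, -1): (4, -18).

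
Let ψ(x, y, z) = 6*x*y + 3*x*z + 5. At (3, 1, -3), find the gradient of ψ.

∂ψ/∂x = 6*y + 3*z
∂ψ/∂y = 6*x
∂ψ/∂z = 3*x
∇ψ = (6*y + 3*z, 6*x, 3*x)
At (3, 1, -3): (-3, 18, 9).

(-3, 18, 9)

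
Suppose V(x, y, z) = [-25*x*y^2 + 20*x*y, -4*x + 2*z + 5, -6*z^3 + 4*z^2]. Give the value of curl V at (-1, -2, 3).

(-2, 0, 116)

(∇×V)₁ = ∂V₃/∂y − ∂V₂/∂z = -2
(∇×V)₂ = ∂V₁/∂z − ∂V₃/∂x = 0
(∇×V)₃ = ∂V₂/∂x − ∂V₁/∂y = 50*x*y - 20*x - 4
∇×V = (-2, 0, 50*x*y - 20*x - 4)
At (-1, -2, 3): (-2, 0, 116).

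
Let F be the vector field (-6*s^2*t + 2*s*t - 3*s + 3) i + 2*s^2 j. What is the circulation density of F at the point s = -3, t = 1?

∂F₂/∂s = 4*s
∂F₁/∂t = -6*s^2 + 2*s
Scalar curl = 6*s^2 + 2*s
At (-3, 1): 48.

48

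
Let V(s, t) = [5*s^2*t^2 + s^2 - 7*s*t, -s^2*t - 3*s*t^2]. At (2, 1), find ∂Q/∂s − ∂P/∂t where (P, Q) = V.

-33

∂V₂/∂s = -2*s*t - 3*t^2
∂V₁/∂t = 10*s^2*t - 7*s
Scalar curl = -10*s^2*t - 2*s*t + 7*s - 3*t^2
At (2, 1): -33.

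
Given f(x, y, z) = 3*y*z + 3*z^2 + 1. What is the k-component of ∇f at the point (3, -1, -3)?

(∇f)_3 = ∂f/∂z = 3*y + 6*z
At (3, -1, -3): -21.

-21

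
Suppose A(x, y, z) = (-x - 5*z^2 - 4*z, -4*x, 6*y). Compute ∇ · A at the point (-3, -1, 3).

-1

∂A₁/∂x = -1
∂A₂/∂y = 0
∂A₃/∂z = 0
∇·A = -1
At (-3, -1, 3): -1.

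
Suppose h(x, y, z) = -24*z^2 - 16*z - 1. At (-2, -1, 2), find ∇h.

(0, 0, -112)

∂h/∂x = 0
∂h/∂y = 0
∂h/∂z = -48*z - 16
∇h = (0, 0, -48*z - 16)
At (-2, -1, 2): (0, 0, -112).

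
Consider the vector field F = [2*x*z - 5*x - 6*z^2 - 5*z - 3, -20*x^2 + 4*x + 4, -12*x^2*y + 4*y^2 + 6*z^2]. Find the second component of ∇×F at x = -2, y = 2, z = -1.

(∇×F)_2 = ∂F₁/∂z − ∂F₃/∂x
= 2*x - 12*z - 5 − (-24*x*y)
= 24*x*y + 2*x - 12*z - 5
At (-2, 2, -1): -93.

-93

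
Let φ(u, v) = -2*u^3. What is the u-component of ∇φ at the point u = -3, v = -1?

(∇φ)_1 = ∂φ/∂u = -6*u^2
At (-3, -1): -54.

-54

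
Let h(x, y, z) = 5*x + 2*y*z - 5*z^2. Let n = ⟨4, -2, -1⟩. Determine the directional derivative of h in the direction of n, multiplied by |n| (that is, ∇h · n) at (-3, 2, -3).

∂h/∂x = 5
∂h/∂y = 2*z
∂h/∂z = 2*y - 10*z
∇h at (-3, 2, -3) = (5, -6, 34)
∇h · n = (5)(4) + (-6)(-2) + (34)(-1) = -2

-2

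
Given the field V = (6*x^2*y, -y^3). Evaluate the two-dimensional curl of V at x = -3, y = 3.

-54

∂V₂/∂x = 0
∂V₁/∂y = 6*x^2
Scalar curl = -6*x^2
At (-3, 3): -54.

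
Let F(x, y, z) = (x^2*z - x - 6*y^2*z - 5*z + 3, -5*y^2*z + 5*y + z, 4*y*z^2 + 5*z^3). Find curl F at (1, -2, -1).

(23, -28, 24)

(∇×F)₁ = ∂F₃/∂y − ∂F₂/∂z = 5*y^2 + 4*z^2 - 1
(∇×F)₂ = ∂F₁/∂z − ∂F₃/∂x = x^2 - 6*y^2 - 5
(∇×F)₃ = ∂F₂/∂x − ∂F₁/∂y = 12*y*z
∇×F = (5*y^2 + 4*z^2 - 1, x^2 - 6*y^2 - 5, 12*y*z)
At (1, -2, -1): (23, -28, 24).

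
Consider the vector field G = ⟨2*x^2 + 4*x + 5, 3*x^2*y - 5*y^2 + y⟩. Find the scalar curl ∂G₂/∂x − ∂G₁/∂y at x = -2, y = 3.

-36

∂G₂/∂x = 6*x*y
∂G₁/∂y = 0
Scalar curl = 6*x*y
At (-2, 3): -36.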